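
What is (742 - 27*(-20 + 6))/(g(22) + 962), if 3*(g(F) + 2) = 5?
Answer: 672/577 ≈ 1.1646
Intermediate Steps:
g(F) = -⅓ (g(F) = -2 + (⅓)*5 = -2 + 5/3 = -⅓)
(742 - 27*(-20 + 6))/(g(22) + 962) = (742 - 27*(-20 + 6))/(-⅓ + 962) = (742 - 27*(-14))/(2885/3) = (742 + 378)*(3/2885) = 1120*(3/2885) = 672/577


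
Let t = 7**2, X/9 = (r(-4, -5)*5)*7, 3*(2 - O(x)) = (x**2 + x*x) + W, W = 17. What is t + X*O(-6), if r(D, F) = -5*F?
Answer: -217826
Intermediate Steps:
O(x) = -11/3 - 2*x**2/3 (O(x) = 2 - ((x**2 + x*x) + 17)/3 = 2 - ((x**2 + x**2) + 17)/3 = 2 - (2*x**2 + 17)/3 = 2 - (17 + 2*x**2)/3 = 2 + (-17/3 - 2*x**2/3) = -11/3 - 2*x**2/3)
X = 7875 (X = 9*((-5*(-5)*5)*7) = 9*((25*5)*7) = 9*(125*7) = 9*875 = 7875)
t = 49
t + X*O(-6) = 49 + 7875*(-11/3 - 2/3*(-6)**2) = 49 + 7875*(-11/3 - 2/3*36) = 49 + 7875*(-11/3 - 24) = 49 + 7875*(-83/3) = 49 - 217875 = -217826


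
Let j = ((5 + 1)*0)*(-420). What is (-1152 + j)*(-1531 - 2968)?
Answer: 5182848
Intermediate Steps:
j = 0 (j = (6*0)*(-420) = 0*(-420) = 0)
(-1152 + j)*(-1531 - 2968) = (-1152 + 0)*(-1531 - 2968) = -1152*(-4499) = 5182848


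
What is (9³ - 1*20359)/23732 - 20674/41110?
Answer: -324406167/243905630 ≈ -1.3300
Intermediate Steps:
(9³ - 1*20359)/23732 - 20674/41110 = (729 - 20359)*(1/23732) - 20674*1/41110 = -19630*1/23732 - 10337/20555 = -9815/11866 - 10337/20555 = -324406167/243905630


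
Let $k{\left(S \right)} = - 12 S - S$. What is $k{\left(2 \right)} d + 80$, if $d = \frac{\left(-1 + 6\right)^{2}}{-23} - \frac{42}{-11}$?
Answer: $\frac{2274}{253} \approx 8.9881$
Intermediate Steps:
$k{\left(S \right)} = - 13 S$
$d = \frac{691}{253}$ ($d = 5^{2} \left(- \frac{1}{23}\right) - - \frac{42}{11} = 25 \left(- \frac{1}{23}\right) + \frac{42}{11} = - \frac{25}{23} + \frac{42}{11} = \frac{691}{253} \approx 2.7312$)
$k{\left(2 \right)} d + 80 = \left(-13\right) 2 \cdot \frac{691}{253} + 80 = \left(-26\right) \frac{691}{253} + 80 = - \frac{17966}{253} + 80 = \frac{2274}{253}$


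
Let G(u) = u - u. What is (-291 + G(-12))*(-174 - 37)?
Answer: 61401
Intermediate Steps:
G(u) = 0
(-291 + G(-12))*(-174 - 37) = (-291 + 0)*(-174 - 37) = -291*(-211) = 61401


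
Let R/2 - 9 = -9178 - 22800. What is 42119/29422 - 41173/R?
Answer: 976099157/470295959 ≈ 2.0755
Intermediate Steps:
R = -63938 (R = 18 + 2*(-9178 - 22800) = 18 + 2*(-31978) = 18 - 63956 = -63938)
42119/29422 - 41173/R = 42119/29422 - 41173/(-63938) = 42119*(1/29422) - 41173*(-1/63938) = 42119/29422 + 41173/63938 = 976099157/470295959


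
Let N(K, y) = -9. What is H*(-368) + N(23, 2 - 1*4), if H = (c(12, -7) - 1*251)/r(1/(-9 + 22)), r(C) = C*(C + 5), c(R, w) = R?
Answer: 7431647/33 ≈ 2.2520e+5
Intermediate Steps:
r(C) = C*(5 + C)
H = -40391/66 (H = (12 - 1*251)/(((5 + 1/(-9 + 22))/(-9 + 22))) = (12 - 251)/(((5 + 1/13)/13)) = -239*13/(5 + 1/13) = -239/((1/13)*(66/13)) = -239/66/169 = -239*169/66 = -40391/66 ≈ -611.98)
H*(-368) + N(23, 2 - 1*4) = -40391/66*(-368) - 9 = 7431944/33 - 9 = 7431647/33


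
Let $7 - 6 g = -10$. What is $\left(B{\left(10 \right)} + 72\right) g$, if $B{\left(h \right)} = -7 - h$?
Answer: $\frac{935}{6} \approx 155.83$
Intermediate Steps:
$g = \frac{17}{6}$ ($g = \frac{7}{6} - - \frac{5}{3} = \frac{7}{6} + \frac{5}{3} = \frac{17}{6} \approx 2.8333$)
$\left(B{\left(10 \right)} + 72\right) g = \left(\left(-7 - 10\right) + 72\right) \frac{17}{6} = \left(-17 + 72\right) \frac{17}{6} = 55 \cdot \frac{17}{6} = \frac{935}{6}$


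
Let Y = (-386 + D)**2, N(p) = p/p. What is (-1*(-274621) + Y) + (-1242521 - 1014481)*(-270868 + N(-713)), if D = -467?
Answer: 611348362964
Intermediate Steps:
N(p) = 1
Y = 727609 (Y = (-386 - 467)**2 = (-853)**2 = 727609)
(-1*(-274621) + Y) + (-1242521 - 1014481)*(-270868 + N(-713)) = (-1*(-274621) + 727609) + (-1242521 - 1014481)*(-270868 + 1) = (274621 + 727609) - 2257002*(-270867) = 1002230 + 611347360734 = 611348362964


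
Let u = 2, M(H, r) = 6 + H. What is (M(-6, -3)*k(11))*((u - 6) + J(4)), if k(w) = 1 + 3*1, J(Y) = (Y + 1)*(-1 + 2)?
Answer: 0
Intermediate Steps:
J(Y) = 1 + Y (J(Y) = (1 + Y)*1 = 1 + Y)
k(w) = 4 (k(w) = 1 + 3 = 4)
(M(-6, -3)*k(11))*((u - 6) + J(4)) = ((6 - 6)*4)*((2 - 6) + (1 + 4)) = (0*4)*(-4 + 5) = 0*1 = 0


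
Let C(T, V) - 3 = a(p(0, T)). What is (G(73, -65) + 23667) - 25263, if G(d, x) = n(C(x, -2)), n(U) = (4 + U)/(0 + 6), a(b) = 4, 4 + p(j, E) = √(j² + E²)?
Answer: -9565/6 ≈ -1594.2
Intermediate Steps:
p(j, E) = -4 + √(E² + j²) (p(j, E) = -4 + √(j² + E²) = -4 + √(E² + j²))
C(T, V) = 7 (C(T, V) = 3 + 4 = 7)
n(U) = ⅔ + U/6 (n(U) = (4 + U)/6 = (4 + U)*(⅙) = ⅔ + U/6)
G(d, x) = 11/6 (G(d, x) = ⅔ + (⅙)*7 = ⅔ + 7/6 = 11/6)
(G(73, -65) + 23667) - 25263 = (11/6 + 23667) - 25263 = 142013/6 - 25263 = -9565/6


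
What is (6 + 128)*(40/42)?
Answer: 2680/21 ≈ 127.62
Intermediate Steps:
(6 + 128)*(40/42) = 134*(40*(1/42)) = 134*(20/21) = 2680/21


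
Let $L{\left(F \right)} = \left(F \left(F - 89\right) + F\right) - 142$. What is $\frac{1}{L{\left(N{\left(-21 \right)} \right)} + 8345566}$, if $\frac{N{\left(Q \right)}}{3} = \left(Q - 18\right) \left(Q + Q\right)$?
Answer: $\frac{1}{32060388} \approx 3.1191 \cdot 10^{-8}$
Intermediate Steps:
$N{\left(Q \right)} = 6 Q \left(-18 + Q\right)$ ($N{\left(Q \right)} = 3 \left(Q - 18\right) \left(Q + Q\right) = 3 \left(-18 + Q\right) 2 Q = 3 \cdot 2 Q \left(-18 + Q\right) = 6 Q \left(-18 + Q\right)$)
$L{\left(F \right)} = -142 + F + F \left(-89 + F\right)$ ($L{\left(F \right)} = \left(F \left(-89 + F\right) + F\right) - 142 = \left(F + F \left(-89 + F\right)\right) - 142 = -142 + F + F \left(-89 + F\right)$)
$\frac{1}{L{\left(N{\left(-21 \right)} \right)} + 8345566} = \frac{1}{\left(-142 + \left(6 \left(-21\right) \left(-18 - 21\right)\right)^{2} - 88 \cdot 6 \left(-21\right) \left(-18 - 21\right)\right) + 8345566} = \frac{1}{\left(-142 + \left(6 \left(-21\right) \left(-39\right)\right)^{2} - 88 \cdot 6 \left(-21\right) \left(-39\right)\right) + 8345566} = \frac{1}{\left(-142 + 4914^{2} - 432432\right) + 8345566} = \frac{1}{\left(-142 + 24147396 - 432432\right) + 8345566} = \frac{1}{23714822 + 8345566} = \frac{1}{32060388}$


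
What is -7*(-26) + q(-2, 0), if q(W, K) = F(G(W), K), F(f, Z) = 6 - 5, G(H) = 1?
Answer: 183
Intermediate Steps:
F(f, Z) = 1
q(W, K) = 1
-7*(-26) + q(-2, 0) = -7*(-26) + 1 = 182 + 1 = 183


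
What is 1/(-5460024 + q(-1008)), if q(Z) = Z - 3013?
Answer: -1/5464045 ≈ -1.8301e-7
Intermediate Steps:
q(Z) = -3013 + Z
1/(-5460024 + q(-1008)) = 1/(-5460024 + (-3013 - 1008)) = 1/(-5460024 - 4021) = 1/(-5464045) = -1/5464045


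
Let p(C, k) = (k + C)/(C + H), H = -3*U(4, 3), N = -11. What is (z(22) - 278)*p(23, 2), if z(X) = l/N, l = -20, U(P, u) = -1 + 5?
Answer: -75950/121 ≈ -627.69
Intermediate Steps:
U(P, u) = 4
H = -12 (H = -3*4 = -12)
z(X) = 20/11 (z(X) = -20/(-11) = -20*(-1/11) = 20/11)
p(C, k) = (C + k)/(-12 + C) (p(C, k) = (k + C)/(C - 12) = (C + k)/(-12 + C))
(z(22) - 278)*p(23, 2) = (20/11 - 278)*((23 + 2)/(-12 + 23)) = -3038*25/(11*11) = -3038*25/121 = -3038/11*25/11 = -75950/121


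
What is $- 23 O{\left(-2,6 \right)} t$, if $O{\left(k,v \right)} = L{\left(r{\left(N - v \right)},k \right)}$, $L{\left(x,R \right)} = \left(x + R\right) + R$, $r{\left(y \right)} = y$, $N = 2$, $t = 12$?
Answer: $2208$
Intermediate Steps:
$L{\left(x,R \right)} = x + 2 R$ ($L{\left(x,R \right)} = \left(R + x\right) + R = x + 2 R$)
$O{\left(k,v \right)} = 2 - v + 2 k$ ($O{\left(k,v \right)} = \left(2 - v\right) + 2 k = 2 - v + 2 k$)
$- 23 O{\left(-2,6 \right)} t = - 23 \left(2 - 6 + 2 \left(-2\right)\right) 12 = - 23 \left(2 - 6 - 4\right) 12 = \left(-23\right) \left(-8\right) 12 = 184 \cdot 12 = 2208$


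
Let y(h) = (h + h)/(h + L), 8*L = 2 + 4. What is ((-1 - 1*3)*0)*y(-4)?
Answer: 0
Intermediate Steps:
L = ¾ (L = (2 + 4)/8 = (⅛)*6 = ¾ ≈ 0.75000)
y(h) = 2*h/(¾ + h) (y(h) = (h + h)/(h + ¾) = (2*h)/(¾ + h) = 2*h/(¾ + h))
((-1 - 1*3)*0)*y(-4) = ((-1 - 1*3)*0)*(8*(-4)/(3 + 4*(-4))) = ((-1 - 3)*0)*(8*(-4)/(3 - 16)) = (-4*0)*(8*(-4)/(-13)) = 0*(8*(-4)*(-1/13)) = 0*(32/13) = 0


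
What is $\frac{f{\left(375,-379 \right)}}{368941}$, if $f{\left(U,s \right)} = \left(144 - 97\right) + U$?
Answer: $\frac{422}{368941} \approx 0.0011438$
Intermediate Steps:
$f{\left(U,s \right)} = 47 + U$
$\frac{f{\left(375,-379 \right)}}{368941} = \frac{47 + 375}{368941} = 422 \cdot \frac{1}{368941} = \frac{422}{368941}$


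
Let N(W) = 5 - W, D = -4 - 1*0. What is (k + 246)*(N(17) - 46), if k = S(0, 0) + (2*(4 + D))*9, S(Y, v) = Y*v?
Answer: -14268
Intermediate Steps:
D = -4 (D = -4 + 0 = -4)
k = 0 (k = 0*0 + (2*(4 - 4))*9 = 0 + (2*0)*9 = 0 + 0*9 = 0 + 0 = 0)
(k + 246)*(N(17) - 46) = (0 + 246)*((5 - 1*17) - 46) = 246*((5 - 17) - 46) = 246*(-12 - 46) = 246*(-58) = -14268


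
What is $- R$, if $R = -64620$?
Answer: $64620$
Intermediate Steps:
$- R = \left(-1\right) \left(-64620\right) = 64620$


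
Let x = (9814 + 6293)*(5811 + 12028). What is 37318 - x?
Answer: -287295455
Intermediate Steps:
x = 287332773 (x = 16107*17839 = 287332773)
37318 - x = 37318 - 1*287332773 = 37318 - 287332773 = -287295455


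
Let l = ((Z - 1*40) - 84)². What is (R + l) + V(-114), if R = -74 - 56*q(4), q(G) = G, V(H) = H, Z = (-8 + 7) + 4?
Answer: 14229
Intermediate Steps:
Z = 3 (Z = -1 + 4 = 3)
l = 14641 (l = ((3 - 1*40) - 84)² = ((3 - 40) - 84)² = (-37 - 84)² = (-121)² = 14641)
R = -298 (R = -74 - 56*4 = -74 - 224 = -298)
(R + l) + V(-114) = (-298 + 14641) - 114 = 14343 - 114 = 14229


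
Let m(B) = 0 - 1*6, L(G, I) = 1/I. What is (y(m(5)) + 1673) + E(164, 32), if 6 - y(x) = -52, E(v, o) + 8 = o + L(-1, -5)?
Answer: 8774/5 ≈ 1754.8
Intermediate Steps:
E(v, o) = -41/5 + o (E(v, o) = -8 + (o + 1/(-5)) = -8 + (o - ⅕) = -8 + (-⅕ + o) = -41/5 + o)
m(B) = -6 (m(B) = 0 - 6 = -6)
y(x) = 58 (y(x) = 6 - 1*(-52) = 6 + 52 = 58)
(y(m(5)) + 1673) + E(164, 32) = (58 + 1673) + (-41/5 + 32) = 1731 + 119/5 = 8774/5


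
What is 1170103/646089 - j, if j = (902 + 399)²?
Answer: -1093569717386/646089 ≈ -1.6926e+6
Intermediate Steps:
j = 1692601 (j = 1301² = 1692601)
1170103/646089 - j = 1170103/646089 - 1*1692601 = 1170103*(1/646089) - 1692601 = 1170103/646089 - 1692601 = -1093569717386/646089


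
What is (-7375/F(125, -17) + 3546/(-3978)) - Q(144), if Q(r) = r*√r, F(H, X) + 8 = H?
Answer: -3564140/1989 ≈ -1791.9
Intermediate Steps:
F(H, X) = -8 + H
Q(r) = r^(3/2)
(-7375/F(125, -17) + 3546/(-3978)) - Q(144) = (-7375/(-8 + 125) + 3546/(-3978)) - 144^(3/2) = (-7375/117 + 3546*(-1/3978)) - 1*1728 = (-7375*1/117 - 197/221) - 1728 = (-7375/117 - 197/221) - 1728 = -127148/1989 - 1728 = -3564140/1989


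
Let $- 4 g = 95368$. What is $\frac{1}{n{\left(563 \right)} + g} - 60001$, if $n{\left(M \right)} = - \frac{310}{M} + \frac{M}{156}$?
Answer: $- \frac{125625687834395}{2093726567} \approx -60001.0$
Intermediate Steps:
$g = -23842$ ($g = \left(- \frac{1}{4}\right) 95368 = -23842$)
$n{\left(M \right)} = - \frac{310}{M} + \frac{M}{156}$ ($n{\left(M \right)} = - \frac{310}{M} + M \frac{1}{156} = - \frac{310}{M} + \frac{M}{156}$)
$\frac{1}{n{\left(563 \right)} + g} - 60001 = \frac{1}{\left(- \frac{310}{563} + \frac{1}{156} \cdot 563\right) - 23842} - 60001 = \frac{1}{\left(\left(-310\right) \frac{1}{563} + \frac{563}{156}\right) - 23842} - 60001 = \frac{1}{\left(- \frac{310}{563} + \frac{563}{156}\right) - 23842} - 60001 = \frac{1}{\frac{268609}{87828} - 23842} - 60001 = \frac{1}{- \frac{2093726567}{87828}} - 60001 = - \frac{87828}{2093726567} - 60001 = - \frac{125625687834395}{2093726567}$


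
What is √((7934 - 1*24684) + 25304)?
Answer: √8554 ≈ 92.488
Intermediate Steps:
√((7934 - 1*24684) + 25304) = √((7934 - 24684) + 25304) = √(-16750 + 25304) = √8554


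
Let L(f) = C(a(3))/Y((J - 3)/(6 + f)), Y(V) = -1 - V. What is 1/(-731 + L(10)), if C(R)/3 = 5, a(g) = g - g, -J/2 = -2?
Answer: -17/12667 ≈ -0.0013421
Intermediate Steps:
J = 4 (J = -2*(-2) = 4)
a(g) = 0
C(R) = 15 (C(R) = 3*5 = 15)
L(f) = 15/(-1 - 1/(6 + f)) (L(f) = 15/(-1 - (4 - 3)/(6 + f)) = 15/(-1 - 1/(6 + f)))
1/(-731 + L(10)) = 1/(-731 + 15*(-6 - 1*10)/(7 + 10)) = 1/(-731 + 15*(-6 - 10)/17) = 1/(-731 + 15*(1/17)*(-16)) = 1/(-731 - 240/17) = 1/(-12667/17) = -17/12667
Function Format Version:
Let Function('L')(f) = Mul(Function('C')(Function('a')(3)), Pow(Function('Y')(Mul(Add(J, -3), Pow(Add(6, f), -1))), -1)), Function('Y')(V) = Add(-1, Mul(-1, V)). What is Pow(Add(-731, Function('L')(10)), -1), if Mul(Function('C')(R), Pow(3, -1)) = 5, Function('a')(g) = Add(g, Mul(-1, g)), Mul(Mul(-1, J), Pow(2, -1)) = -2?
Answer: Rational(-17, 12667) ≈ -0.0013421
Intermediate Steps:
J = 4 (J = Mul(-2, -2) = 4)
Function('a')(g) = 0
Function('C')(R) = 15 (Function('C')(R) = Mul(3, 5) = 15)
Function('L')(f) = Mul(15, Pow(Add(-1, Mul(-1, Pow(Add(6, f), -1))), -1)) (Function('L')(f) = Mul(15, Pow(Add(-1, Mul(-1, Mul(Add(4, -3), Pow(Add(6, f), -1)))), -1)) = Mul(15, Pow(Add(-1, Mul(-1, Mul(1, Pow(Add(6, f), -1)))), -1)) = Mul(15, Pow(Add(-1, Mul(-1, Pow(Add(6, f), -1))), -1)))
Pow(Add(-731, Function('L')(10)), -1) = Pow(Add(-731, Mul(15, Pow(Add(7, 10), -1), Add(-6, Mul(-1, 10)))), -1) = Pow(Add(-731, Mul(15, Pow(17, -1), Add(-6, -10))), -1) = Pow(Add(-731, Mul(15, Rational(1, 17), -16)), -1) = Pow(Add(-731, Rational(-240, 17)), -1) = Pow(Rational(-12667, 17), -1) = Rational(-17, 12667)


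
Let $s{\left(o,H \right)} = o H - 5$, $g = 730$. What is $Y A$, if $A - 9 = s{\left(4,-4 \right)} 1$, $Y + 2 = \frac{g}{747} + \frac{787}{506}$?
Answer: $- \frac{402610}{62997} \approx -6.3909$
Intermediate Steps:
$s{\left(o,H \right)} = -5 + H o$ ($s{\left(o,H \right)} = H o - 5 = -5 + H o$)
$Y = \frac{201305}{377982}$ ($Y = -2 + \left(\frac{730}{747} + \frac{787}{506}\right) = -2 + \frac{957269}{377982} = \frac{201305}{377982} \approx 0.53258$)
$A = -12$ ($A = 9 + \left(-5 - 16\right) 1 = 9 - 21 = -12$)
$Y A = \frac{201305}{377982} \left(-12\right) = - \frac{402610}{62997}$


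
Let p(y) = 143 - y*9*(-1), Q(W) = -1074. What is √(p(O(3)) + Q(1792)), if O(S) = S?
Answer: 2*I*√226 ≈ 30.067*I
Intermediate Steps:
p(y) = 143 + 9*y (p(y) = 143 - 9*y*(-1) = 143 - (-9)*y = 143 + 9*y)
√(p(O(3)) + Q(1792)) = √((143 + 9*3) - 1074) = √((143 + 27) - 1074) = √(170 - 1074) = √(-904) = 2*I*√226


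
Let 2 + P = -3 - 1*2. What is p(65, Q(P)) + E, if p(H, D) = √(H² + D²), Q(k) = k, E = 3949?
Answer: 3949 + √4274 ≈ 4014.4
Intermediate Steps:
P = -7 (P = -2 + (-3 - 1*2) = -2 + (-3 - 2) = -2 - 5 = -7)
p(H, D) = √(D² + H²)
p(65, Q(P)) + E = √((-7)² + 65²) + 3949 = √(49 + 4225) + 3949 = √4274 + 3949 = 3949 + √4274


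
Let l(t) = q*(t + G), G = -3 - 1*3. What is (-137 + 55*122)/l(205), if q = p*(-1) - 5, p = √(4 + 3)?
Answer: -10955/1194 + 2191*√7/1194 ≈ -4.3201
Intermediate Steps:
p = √7 ≈ 2.6458
G = -6 (G = -3 - 3 = -6)
q = -5 - √7 (q = √7*(-1) - 5 = -√7 - 5 = -5 - √7 ≈ -7.6458)
l(t) = (-6 + t)*(-5 - √7) (l(t) = (-5 - √7)*(t - 6) = (-5 - √7)*(-6 + t) = (-6 + t)*(-5 - √7))
(-137 + 55*122)/l(205) = (-137 + 55*122)/((-(-6 + 205)*(5 + √7))) = (-137 + 6710)/((-1*199*(5 + √7))) = 6573/(-995 - 199*√7)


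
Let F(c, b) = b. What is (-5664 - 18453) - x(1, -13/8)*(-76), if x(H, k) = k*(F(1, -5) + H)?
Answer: -23623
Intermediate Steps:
x(H, k) = k*(-5 + H)
(-5664 - 18453) - x(1, -13/8)*(-76) = (-5664 - 18453) - (-13/8)*(-5 + 1)*(-76) = -24117 - -13*1/8*(-4)*(-76) = -24117 - (-13/8*(-4))*(-76) = -24117 - 13*(-76)/2 = -24117 - 1*(-494) = -24117 + 494 = -23623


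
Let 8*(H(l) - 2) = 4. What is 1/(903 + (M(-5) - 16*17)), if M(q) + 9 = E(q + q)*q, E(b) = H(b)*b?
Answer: 1/747 ≈ 0.0013387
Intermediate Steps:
H(l) = 5/2 (H(l) = 2 + (1/8)*4 = 2 + 1/2 = 5/2)
E(b) = 5*b/2
M(q) = -9 + 5*q**2 (M(q) = -9 + (5*(q + q)/2)*q = -9 + (5*(2*q)/2)*q = -9 + (5*q)*q = -9 + 5*q**2)
1/(903 + (M(-5) - 16*17)) = 1/(903 + ((-9 + 5*(-5)**2) - 16*17)) = 1/(903 + ((-9 + 5*25) - 272)) = 1/(903 + ((-9 + 125) - 272)) = 1/(903 + (116 - 272)) = 1/(903 - 156) = 1/747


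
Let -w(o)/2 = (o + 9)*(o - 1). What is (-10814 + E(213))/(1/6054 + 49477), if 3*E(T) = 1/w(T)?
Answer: -3081183882193/14097256833576 ≈ -0.21857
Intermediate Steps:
w(o) = -2*(-1 + o)*(9 + o) (w(o) = -2*(o + 9)*(o - 1) = -2*(9 + o)*(-1 + o) = -2*(-1 + o)*(9 + o))
E(T) = 1/(3*(18 - 16*T - 2*T²))
(-10814 + E(213))/(1/6054 + 49477) = (-10814 - 1/(-54 + 6*213² + 48*213))/(1/6054 + 49477) = (-10814 - 1/(-54 + 6*45369 + 10224))/(1/6054 + 49477) = (-10814 - 1/(-54 + 272214 + 10224))/(299533759/6054) = (-10814 - 1/282384)*(6054/299533759) = -3053700577/282384*6054/299533759 = -3081183882193/14097256833576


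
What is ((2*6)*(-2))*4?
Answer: -96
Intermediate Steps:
((2*6)*(-2))*4 = (12*(-2))*4 = -24*4 = -96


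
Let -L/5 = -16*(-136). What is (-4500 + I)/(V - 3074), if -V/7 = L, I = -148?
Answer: -2324/36543 ≈ -0.063596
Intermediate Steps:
L = -10880 (L = -(-80)*(-136) = -5*2176 = -10880)
V = 76160 (V = -7*(-10880) = 76160)
(-4500 + I)/(V - 3074) = (-4500 - 148)/(76160 - 3074) = -4648/73086 = -4648*1/73086 = -2324/36543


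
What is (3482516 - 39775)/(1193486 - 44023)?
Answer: 3442741/1149463 ≈ 2.9951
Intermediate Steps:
(3482516 - 39775)/(1193486 - 44023) = 3442741/1149463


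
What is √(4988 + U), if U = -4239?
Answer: √749 ≈ 27.368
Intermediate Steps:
√(4988 + U) = √(4988 - 4239) = √749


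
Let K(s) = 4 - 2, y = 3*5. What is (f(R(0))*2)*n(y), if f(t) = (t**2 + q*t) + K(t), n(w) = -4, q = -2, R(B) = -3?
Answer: -136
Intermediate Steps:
y = 15
K(s) = 2
f(t) = 2 + t**2 - 2*t (f(t) = (t**2 - 2*t) + 2 = 2 + t**2 - 2*t)
(f(R(0))*2)*n(y) = ((2 + (-3)**2 - 2*(-3))*2)*(-4) = ((2 + 9 + 6)*2)*(-4) = (17*2)*(-4) = 34*(-4) = -136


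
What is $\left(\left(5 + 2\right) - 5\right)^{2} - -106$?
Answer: $110$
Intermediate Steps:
$\left(\left(5 + 2\right) - 5\right)^{2} - -106 = \left(7 - 5\right)^{2} + 106 = 2^{2} + 106 = 4 + 106 = 110$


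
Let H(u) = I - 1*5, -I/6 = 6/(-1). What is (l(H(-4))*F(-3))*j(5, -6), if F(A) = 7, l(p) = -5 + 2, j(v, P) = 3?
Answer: -63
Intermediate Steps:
I = 36 (I = -36/(-1) = -36*(-1) = -6*(-6) = 36)
H(u) = 31 (H(u) = 36 - 1*5 = 36 - 5 = 31)
l(p) = -3
(l(H(-4))*F(-3))*j(5, -6) = -3*7*3 = -21*3 = -63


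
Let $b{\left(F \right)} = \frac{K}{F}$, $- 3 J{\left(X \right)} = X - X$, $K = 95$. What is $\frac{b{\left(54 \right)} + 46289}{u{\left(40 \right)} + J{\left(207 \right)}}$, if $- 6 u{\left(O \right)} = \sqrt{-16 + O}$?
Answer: $- \frac{2499701 \sqrt{6}}{108} \approx -56694.0$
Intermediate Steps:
$J{\left(X \right)} = 0$ ($J{\left(X \right)} = - \frac{X - X}{3} = \left(- \frac{1}{3}\right) 0 = 0$)
$b{\left(F \right)} = \frac{95}{F}$
$u{\left(O \right)} = - \frac{\sqrt{-16 + O}}{6}$
$\frac{b{\left(54 \right)} + 46289}{u{\left(40 \right)} + J{\left(207 \right)}} = \frac{\frac{95}{54} + 46289}{- \frac{\sqrt{-16 + 40}}{6} + 0} = \frac{95 \cdot \frac{1}{54} + 46289}{- \frac{\sqrt{24}}{6} + 0} = \frac{\frac{95}{54} + 46289}{- \frac{2 \sqrt{6}}{6} + 0} = \frac{2499701}{54 \left(- \frac{\sqrt{6}}{3} + 0\right)} = \frac{2499701}{54 \left(- \frac{\sqrt{6}}{3}\right)} = \frac{2499701 \left(- \frac{\sqrt{6}}{2}\right)}{54} = - \frac{2499701 \sqrt{6}}{108}$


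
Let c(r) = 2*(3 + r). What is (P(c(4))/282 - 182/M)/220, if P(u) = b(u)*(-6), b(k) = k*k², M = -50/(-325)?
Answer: -11669/2068 ≈ -5.6426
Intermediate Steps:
M = 2/13 (M = -50*(-1/325) = 2/13 ≈ 0.15385)
b(k) = k³
c(r) = 6 + 2*r
P(u) = -6*u³ (P(u) = u³*(-6) = -6*u³)
(P(c(4))/282 - 182/M)/220 = (-6*(6 + 2*4)³/282 - 182/2/13)/220 = (-6*(6 + 8)³*(1/282) - 182*13/2)*(1/220) = (-6*14³*(1/282) - 1183)*(1/220) = (-6*2744*(1/282) - 1183)*(1/220) = (-16464*1/282 - 1183)*(1/220) = (-2744/47 - 1183)*(1/220) = -58345/47*1/220 = -11669/2068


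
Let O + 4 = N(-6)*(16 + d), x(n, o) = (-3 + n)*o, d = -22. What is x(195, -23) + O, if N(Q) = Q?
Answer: -4384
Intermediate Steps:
x(n, o) = o*(-3 + n)
O = 32 (O = -4 - 6*(16 - 22) = -4 - 6*(-6) = -4 + 36 = 32)
x(195, -23) + O = -23*(-3 + 195) + 32 = -23*192 + 32 = -4416 + 32 = -4384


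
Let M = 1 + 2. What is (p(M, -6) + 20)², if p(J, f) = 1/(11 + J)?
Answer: 78961/196 ≈ 402.86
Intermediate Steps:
M = 3
(p(M, -6) + 20)² = (1/(11 + 3) + 20)² = (1/14 + 20)² = (281/14)² = 78961/196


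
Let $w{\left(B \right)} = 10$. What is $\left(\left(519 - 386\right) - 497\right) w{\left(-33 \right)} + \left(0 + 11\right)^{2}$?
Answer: $-3519$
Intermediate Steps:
$\left(\left(519 - 386\right) - 497\right) w{\left(-33 \right)} + \left(0 + 11\right)^{2} = \left(\left(519 - 386\right) - 497\right) 10 + \left(0 + 11\right)^{2} = \left(133 - 497\right) 10 + 11^{2} = \left(-364\right) 10 + 121 = -3640 + 121 = -3519$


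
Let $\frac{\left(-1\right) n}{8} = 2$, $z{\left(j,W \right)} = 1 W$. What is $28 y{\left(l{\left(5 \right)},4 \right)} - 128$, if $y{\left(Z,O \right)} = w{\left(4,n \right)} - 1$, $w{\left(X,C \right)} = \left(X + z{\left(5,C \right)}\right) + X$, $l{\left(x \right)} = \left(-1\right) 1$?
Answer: $-380$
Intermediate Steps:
$l{\left(x \right)} = -1$
$z{\left(j,W \right)} = W$
$n = -16$ ($n = \left(-8\right) 2 = -16$)
$w{\left(X,C \right)} = C + 2 X$ ($w{\left(X,C \right)} = \left(X + C\right) + X = \left(C + X\right) + X = C + 2 X$)
$y{\left(Z,O \right)} = -9$ ($y{\left(Z,O \right)} = \left(-16 + 2 \cdot 4\right) - 1 = \left(-16 + 8\right) - 1 = -8 - 1 = -9$)
$28 y{\left(l{\left(5 \right)},4 \right)} - 128 = 28 \left(-9\right) - 128 = -252 - 128 = -380$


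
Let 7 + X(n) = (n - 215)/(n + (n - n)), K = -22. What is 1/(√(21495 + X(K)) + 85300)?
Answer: 1876600/160073507027 - √10405406/160073507027 ≈ 1.1703e-5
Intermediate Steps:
X(n) = -7 + (-215 + n)/n (X(n) = -7 + (n - 215)/(n + (n - n)) = -7 + (-215 + n)/(n + 0) = -7 + (-215 + n)/n)
1/(√(21495 + X(K)) + 85300) = 1/(√(21495 + (-6 - 215/(-22))) + 85300) = 1/(√(21495 + (-6 - 215*(-1/22))) + 85300) = 1/(√(21495 + (-6 + 215/22)) + 85300) = 1/(√(21495 + 83/22) + 85300) = 1/(√(472973/22) + 85300) = 1/(√10405406/22 + 85300) = 1/(85300 + √10405406/22)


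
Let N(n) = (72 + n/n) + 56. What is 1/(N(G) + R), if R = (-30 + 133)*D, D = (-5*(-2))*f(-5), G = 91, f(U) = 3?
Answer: 1/3219 ≈ 0.00031066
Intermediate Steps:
N(n) = 129 (N(n) = (72 + 1) + 56 = 73 + 56 = 129)
D = 30 (D = -5*(-2)*3 = 10*3 = 30)
R = 3090 (R = (-30 + 133)*30 = 103*30 = 3090)
1/(N(G) + R) = 1/(129 + 3090) = 1/3219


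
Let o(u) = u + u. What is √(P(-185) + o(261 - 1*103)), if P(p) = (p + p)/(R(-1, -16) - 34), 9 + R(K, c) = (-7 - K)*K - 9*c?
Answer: √3578294/107 ≈ 17.679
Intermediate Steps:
o(u) = 2*u
R(K, c) = -9 - 9*c + K*(-7 - K) (R(K, c) = -9 + ((-7 - K)*K - 9*c) = -9 + (K*(-7 - K) - 9*c) = -9 + (-9*c + K*(-7 - K)) = -9 - 9*c + K*(-7 - K))
P(p) = 2*p/107 (P(p) = (p + p)/((-9 - 1*(-1)² - 9*(-16) - 7*(-1)) - 34) = (2*p)/((-9 - 1*1 + 144 + 7) - 34) = (2*p)/((-9 - 1 + 144 + 7) - 34) = (2*p)/(141 - 34) = (2*p)/107 = (2*p)*(1/107) = 2*p/107)
√(P(-185) + o(261 - 1*103)) = √((2/107)*(-185) + 2*(261 - 1*103)) = √(-370/107 + 2*(261 - 103)) = √(-370/107 + 2*158) = √(-370/107 + 316) = √(33442/107) = √3578294/107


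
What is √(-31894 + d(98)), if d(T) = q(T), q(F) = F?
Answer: 2*I*√7949 ≈ 178.31*I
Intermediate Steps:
d(T) = T
√(-31894 + d(98)) = √(-31894 + 98) = √(-31796) = 2*I*√7949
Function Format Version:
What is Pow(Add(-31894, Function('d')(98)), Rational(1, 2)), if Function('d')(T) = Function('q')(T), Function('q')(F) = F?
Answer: Mul(2, I, Pow(7949, Rational(1, 2))) ≈ Mul(178.31, I)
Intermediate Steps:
Function('d')(T) = T
Pow(Add(-31894, Function('d')(98)), Rational(1, 2)) = Pow(Add(-31894, 98), Rational(1, 2)) = Pow(-31796, Rational(1, 2)) = Mul(2, I, Pow(7949, Rational(1, 2)))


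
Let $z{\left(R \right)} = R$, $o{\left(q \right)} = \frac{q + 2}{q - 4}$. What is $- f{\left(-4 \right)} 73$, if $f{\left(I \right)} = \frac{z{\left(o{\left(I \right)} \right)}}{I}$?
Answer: $\frac{73}{16} \approx 4.5625$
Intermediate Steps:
$o{\left(q \right)} = \frac{2 + q}{-4 + q}$
$f{\left(I \right)} = \frac{2 + I}{I \left(-4 + I\right)}$ ($f{\left(I \right)} = \frac{\frac{1}{-4 + I} \left(2 + I\right)}{I} = \frac{2 + I}{I \left(-4 + I\right)}$)
$- f{\left(-4 \right)} 73 = - \frac{2 - 4}{\left(-4\right) \left(-4 - 4\right)} 73 = - \frac{\left(-1\right) \left(-2\right)}{4 \left(-8\right)} 73 = - \frac{\left(-1\right) \left(-1\right) \left(-2\right)}{4 \cdot 8} \cdot 73 = \left(-1\right) \left(- \frac{1}{16}\right) 73 = \frac{1}{16} \cdot 73 = \frac{73}{16}$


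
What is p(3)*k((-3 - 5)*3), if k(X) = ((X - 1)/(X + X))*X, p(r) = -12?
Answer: 150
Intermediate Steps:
k(X) = -1/2 + X/2 (k(X) = ((-1 + X)/((2*X)))*X = ((-1 + X)*(1/(2*X)))*X = ((-1 + X)/(2*X))*X = -1/2 + X/2)
p(3)*k((-3 - 5)*3) = -12*(-1/2 + ((-3 - 5)*3)/2) = -12*(-1/2 + (-8*3)/2) = -12*(-1/2 + (1/2)*(-24)) = -12*(-1/2 - 12) = -12*(-25/2) = 150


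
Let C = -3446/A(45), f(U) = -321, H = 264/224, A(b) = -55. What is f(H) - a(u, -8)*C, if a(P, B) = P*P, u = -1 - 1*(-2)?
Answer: -21101/55 ≈ -383.65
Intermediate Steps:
H = 33/28 (H = 264*(1/224) = 33/28 ≈ 1.1786)
u = 1 (u = -1 + 2 = 1)
C = 3446/55 (C = -3446/(-55) = -3446*(-1/55) = 3446/55 ≈ 62.655)
a(P, B) = P**2
f(H) - a(u, -8)*C = -321 - 1**2*3446/55 = -321 - 3446/55 = -21101/55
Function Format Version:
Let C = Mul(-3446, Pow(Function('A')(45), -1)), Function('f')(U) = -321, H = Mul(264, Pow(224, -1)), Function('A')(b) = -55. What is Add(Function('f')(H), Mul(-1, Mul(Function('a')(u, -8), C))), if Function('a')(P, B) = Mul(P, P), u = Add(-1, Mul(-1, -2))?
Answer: Rational(-21101, 55) ≈ -383.65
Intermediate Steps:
H = Rational(33, 28) (H = Mul(264, Rational(1, 224)) = Rational(33, 28) ≈ 1.1786)
u = 1 (u = Add(-1, 2) = 1)
C = Rational(3446, 55) (C = Mul(-3446, Pow(-55, -1)) = Mul(-3446, Rational(-1, 55)) = Rational(3446, 55) ≈ 62.655)
Function('a')(P, B) = Pow(P, 2)
Add(Function('f')(H), Mul(-1, Mul(Function('a')(u, -8), C))) = Add(-321, Mul(-1, Mul(Pow(1, 2), Rational(3446, 55)))) = Add(-321, Mul(-1, Mul(1, Rational(3446, 55)))) = Add(-321, Mul(-1, Rational(3446, 55))) = Add(-321, Rational(-3446, 55)) = Rational(-21101, 55)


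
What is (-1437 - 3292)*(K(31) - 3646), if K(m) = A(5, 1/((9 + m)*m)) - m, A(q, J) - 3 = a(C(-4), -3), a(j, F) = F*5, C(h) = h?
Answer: 17445281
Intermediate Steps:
a(j, F) = 5*F
A(q, J) = -12 (A(q, J) = 3 + 5*(-3) = 3 - 15 = -12)
K(m) = -12 - m
(-1437 - 3292)*(K(31) - 3646) = (-1437 - 3292)*((-12 - 1*31) - 3646) = -4729*((-12 - 31) - 3646) = -4729*(-43 - 3646) = -4729*(-3689) = 17445281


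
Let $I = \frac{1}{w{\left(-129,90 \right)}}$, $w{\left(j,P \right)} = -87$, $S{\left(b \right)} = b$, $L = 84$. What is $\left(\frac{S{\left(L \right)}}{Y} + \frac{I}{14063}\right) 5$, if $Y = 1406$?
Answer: $\frac{256927495}{860107143} \approx 0.29872$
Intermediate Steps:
$I = - \frac{1}{87}$ ($I = \frac{1}{-87} = - \frac{1}{87} \approx -0.011494$)
$\left(\frac{S{\left(L \right)}}{Y} + \frac{I}{14063}\right) 5 = \left(\frac{84}{1406} - \frac{1}{87 \cdot 14063}\right) 5 = \left(84 \cdot \frac{1}{1406} - \frac{1}{1223481}\right) 5 = \left(\frac{42}{703} - \frac{1}{1223481}\right) 5 = \frac{51385499}{860107143} \cdot 5 = \frac{256927495}{860107143}$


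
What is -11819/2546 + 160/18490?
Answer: -21812595/4707554 ≈ -4.6335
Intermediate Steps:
-11819/2546 + 160/18490 = -11819*1/2546 + 160*(1/18490) = -11819/2546 + 16/1849 = -21812595/4707554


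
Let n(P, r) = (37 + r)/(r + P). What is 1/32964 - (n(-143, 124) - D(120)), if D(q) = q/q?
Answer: 5933539/626316 ≈ 9.4737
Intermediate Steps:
D(q) = 1
n(P, r) = (37 + r)/(P + r)
1/32964 - (n(-143, 124) - D(120)) = 1/32964 - ((37 + 124)/(-143 + 124) - 1*1) = 1/32964 - (161/(-19) - 1) = 1/32964 - (-1/19*161 - 1) = 1/32964 - (-161/19 - 1) = 1/32964 - 1*(-180/19) = 1/32964 + 180/19 = 5933539/626316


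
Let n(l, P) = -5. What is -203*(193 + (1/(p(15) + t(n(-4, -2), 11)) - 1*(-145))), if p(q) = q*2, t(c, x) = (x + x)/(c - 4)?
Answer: -17018099/248 ≈ -68621.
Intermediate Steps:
t(c, x) = 2*x/(-4 + c) (t(c, x) = (2*x)/(-4 + c) = 2*x/(-4 + c))
p(q) = 2*q
-203*(193 + (1/(p(15) + t(n(-4, -2), 11)) - 1*(-145))) = -203*(193 + (1/(2*15 + 2*11/(-4 - 5)) - 1*(-145))) = -203*(193 + (1/(30 + 2*11/(-9)) + 145)) = -203*(193 + (1/(30 + 2*11*(-1/9)) + 145)) = -203*(193 + (1/(30 - 22/9) + 145)) = -203*(193 + (1/(248/9) + 145)) = -203*(193 + (9/248 + 145)) = -203*(193 + 35969/248) = -203*83833/248 = -17018099/248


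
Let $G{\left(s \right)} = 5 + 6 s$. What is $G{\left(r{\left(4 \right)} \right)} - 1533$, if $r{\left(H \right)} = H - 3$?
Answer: $-1522$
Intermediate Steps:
$r{\left(H \right)} = -3 + H$
$G{\left(r{\left(4 \right)} \right)} - 1533 = \left(5 + 6 \left(-3 + 4\right)\right) - 1533 = \left(5 + 6 \cdot 1\right) - 1533 = \left(5 + 6\right) - 1533 = 11 - 1533 = -1522$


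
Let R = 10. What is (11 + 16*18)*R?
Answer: 2990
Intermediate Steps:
(11 + 16*18)*R = (11 + 16*18)*10 = (11 + 288)*10 = 299*10 = 2990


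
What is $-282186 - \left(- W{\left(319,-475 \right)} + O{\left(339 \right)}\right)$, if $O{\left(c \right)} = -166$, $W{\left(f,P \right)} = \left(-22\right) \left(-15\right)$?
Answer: $-281690$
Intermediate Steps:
$W{\left(f,P \right)} = 330$
$-282186 - \left(- W{\left(319,-475 \right)} + O{\left(339 \right)}\right) = -282186 + \left(330 - -166\right) = -282186 + \left(330 + 166\right) = -282186 + 496 = -281690$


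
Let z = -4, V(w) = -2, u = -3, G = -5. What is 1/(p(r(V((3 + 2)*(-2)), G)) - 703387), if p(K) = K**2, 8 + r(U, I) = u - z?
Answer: -1/703338 ≈ -1.4218e-6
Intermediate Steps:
r(U, I) = -7 (r(U, I) = -8 + (-3 - 1*(-4)) = -8 + (-3 + 4) = -8 + 1 = -7)
1/(p(r(V((3 + 2)*(-2)), G)) - 703387) = 1/((-7)**2 - 703387) = 1/(49 - 703387) = 1/(-703338) = -1/703338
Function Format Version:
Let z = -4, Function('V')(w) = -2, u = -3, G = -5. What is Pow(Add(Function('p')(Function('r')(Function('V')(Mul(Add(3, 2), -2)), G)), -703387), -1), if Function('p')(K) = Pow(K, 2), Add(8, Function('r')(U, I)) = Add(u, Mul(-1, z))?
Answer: Rational(-1, 703338) ≈ -1.4218e-6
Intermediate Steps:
Function('r')(U, I) = -7 (Function('r')(U, I) = Add(-8, Add(-3, Mul(-1, -4))) = Add(-8, Add(-3, 4)) = Add(-8, 1) = -7)
Pow(Add(Function('p')(Function('r')(Function('V')(Mul(Add(3, 2), -2)), G)), -703387), -1) = Pow(Add(Pow(-7, 2), -703387), -1) = Pow(Add(49, -703387), -1) = Pow(-703338, -1) = Rational(-1, 703338)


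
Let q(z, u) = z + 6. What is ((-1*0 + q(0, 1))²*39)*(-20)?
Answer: -28080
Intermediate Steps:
q(z, u) = 6 + z
((-1*0 + q(0, 1))²*39)*(-20) = ((-1*0 + (6 + 0))²*39)*(-20) = ((0 + 6)²*39)*(-20) = (6²*39)*(-20) = (36*39)*(-20) = 1404*(-20) = -28080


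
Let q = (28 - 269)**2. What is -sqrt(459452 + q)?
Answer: -sqrt(517533) ≈ -719.40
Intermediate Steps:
q = 58081 (q = (-241)**2 = 58081)
-sqrt(459452 + q) = -sqrt(459452 + 58081) = -sqrt(517533)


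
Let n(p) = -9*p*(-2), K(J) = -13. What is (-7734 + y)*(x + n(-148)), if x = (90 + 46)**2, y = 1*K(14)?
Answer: -122650504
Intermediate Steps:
y = -13 (y = 1*(-13) = -13)
x = 18496 (x = 136**2 = 18496)
n(p) = 18*p
(-7734 + y)*(x + n(-148)) = (-7734 - 13)*(18496 + 18*(-148)) = -7747*(18496 - 2664) = -7747*15832 = -122650504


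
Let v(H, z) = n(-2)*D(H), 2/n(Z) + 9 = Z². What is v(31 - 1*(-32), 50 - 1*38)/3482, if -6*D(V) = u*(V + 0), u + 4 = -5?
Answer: -189/17410 ≈ -0.010856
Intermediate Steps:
u = -9 (u = -4 - 5 = -9)
D(V) = 3*V/2 (D(V) = -(-3)*(V + 0)/2 = -(-3)*V/2 = 3*V/2)
n(Z) = 2/(-9 + Z²)
v(H, z) = -3*H/5 (v(H, z) = (2/(-9 + (-2)²))*(3*H/2) = (2/(-9 + 4))*(3*H/2) = (2/(-5))*(3*H/2) = (2*(-⅕))*(3*H/2) = -3*H/5)
v(31 - 1*(-32), 50 - 1*38)/3482 = -3*(31 - 1*(-32))/5/3482 = -3*(31 + 32)/5*(1/3482) = -⅗*63*(1/3482) = -189/5*1/3482 = -189/17410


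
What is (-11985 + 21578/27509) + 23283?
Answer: 310818260/27509 ≈ 11299.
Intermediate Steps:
(-11985 + 21578/27509) + 23283 = -329673787/27509 + 23283 = 310818260/27509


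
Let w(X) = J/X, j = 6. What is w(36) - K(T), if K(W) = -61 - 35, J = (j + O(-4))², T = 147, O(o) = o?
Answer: 865/9 ≈ 96.111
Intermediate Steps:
J = 4 (J = (6 - 4)² = 2² = 4)
w(X) = 4/X
K(W) = -96
w(36) - K(T) = 4/36 - 1*(-96) = 4*(1/36) + 96 = ⅑ + 96 = 865/9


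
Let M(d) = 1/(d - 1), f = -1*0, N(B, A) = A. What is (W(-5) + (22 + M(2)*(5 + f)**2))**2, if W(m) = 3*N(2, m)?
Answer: 1024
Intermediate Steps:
f = 0
M(d) = 1/(-1 + d)
W(m) = 3*m
(W(-5) + (22 + M(2)*(5 + f)**2))**2 = (3*(-5) + (22 + (5 + 0)**2/(-1 + 2)))**2 = (-15 + (22 + 5**2/1))**2 = (-15 + (22 + 1*25))**2 = (-15 + (22 + 25))**2 = (-15 + 47)**2 = 32**2 = 1024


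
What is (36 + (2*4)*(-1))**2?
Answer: 784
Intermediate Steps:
(36 + (2*4)*(-1))**2 = (36 + 8*(-1))**2 = (36 - 8)**2 = 28**2 = 784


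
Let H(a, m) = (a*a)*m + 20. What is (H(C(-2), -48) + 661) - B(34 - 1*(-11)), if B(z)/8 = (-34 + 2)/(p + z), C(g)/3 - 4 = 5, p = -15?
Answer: -514537/15 ≈ -34302.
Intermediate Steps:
C(g) = 27 (C(g) = 12 + 3*5 = 12 + 15 = 27)
H(a, m) = 20 + m*a² (H(a, m) = a²*m + 20 = m*a² + 20 = 20 + m*a²)
B(z) = -256/(-15 + z) (B(z) = 8*((-34 + 2)/(-15 + z)) = 8*(-32/(-15 + z)) = -256/(-15 + z))
(H(C(-2), -48) + 661) - B(34 - 1*(-11)) = ((20 - 48*27²) + 661) - (-256)/(-15 + (34 - 1*(-11))) = ((20 - 48*729) + 661) - (-256)/(-15 + (34 + 11)) = ((20 - 34992) + 661) - (-256)/(-15 + 45) = (-34972 + 661) - (-256)/30 = -34311 - (-256)/30 = -34311 - 1*(-128/15) = -34311 + 128/15 = -514537/15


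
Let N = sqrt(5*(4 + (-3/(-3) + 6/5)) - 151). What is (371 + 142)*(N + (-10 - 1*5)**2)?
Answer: 115425 + 1026*I*sqrt(30) ≈ 1.1543e+5 + 5619.6*I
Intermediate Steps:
N = 2*I*sqrt(30) (N = sqrt(5*(4 + (-3*(-1/3) + 6*(1/5))) - 151) = sqrt(5*(4 + (1 + 6/5)) - 151) = sqrt(5*(4 + 11/5) - 151) = sqrt(5*(31/5) - 151) = sqrt(31 - 151) = sqrt(-120) = 2*I*sqrt(30) ≈ 10.954*I)
(371 + 142)*(N + (-10 - 1*5)**2) = (371 + 142)*(2*I*sqrt(30) + (-10 - 1*5)**2) = 513*(2*I*sqrt(30) + (-10 - 5)**2) = 513*(2*I*sqrt(30) + (-15)**2) = 513*(2*I*sqrt(30) + 225) = 513*(225 + 2*I*sqrt(30)) = 115425 + 1026*I*sqrt(30)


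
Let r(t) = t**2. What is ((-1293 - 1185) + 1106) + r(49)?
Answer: 1029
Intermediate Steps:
((-1293 - 1185) + 1106) + r(49) = ((-1293 - 1185) + 1106) + 49**2 = (-2478 + 1106) + 2401 = -1372 + 2401 = 1029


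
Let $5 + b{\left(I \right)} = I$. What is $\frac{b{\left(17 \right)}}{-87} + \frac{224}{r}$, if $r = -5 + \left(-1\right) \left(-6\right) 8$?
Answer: $\frac{6324}{1247} \approx 5.0714$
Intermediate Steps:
$b{\left(I \right)} = -5 + I$
$r = 43$ ($r = -5 + 6 \cdot 8 = -5 + 48 = 43$)
$\frac{b{\left(17 \right)}}{-87} + \frac{224}{r} = \frac{-5 + 17}{-87} + \frac{224}{43} = 12 \left(- \frac{1}{87}\right) + 224 \cdot \frac{1}{43} = - \frac{4}{29} + \frac{224}{43} = \frac{6324}{1247}$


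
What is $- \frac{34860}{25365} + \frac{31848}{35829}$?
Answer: $- \frac{7388}{15219} \approx -0.48545$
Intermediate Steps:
$- \frac{34860}{25365} + \frac{31848}{35829} = \left(-34860\right) \frac{1}{25365} + 31848 \cdot \frac{1}{35829} = - \frac{2324}{1691} + \frac{8}{9} = - \frac{7388}{15219}$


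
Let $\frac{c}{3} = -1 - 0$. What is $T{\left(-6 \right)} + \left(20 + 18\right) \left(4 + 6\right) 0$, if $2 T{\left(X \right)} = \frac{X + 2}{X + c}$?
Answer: $\frac{2}{9} \approx 0.22222$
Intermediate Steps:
$c = -3$ ($c = 3 \left(-1 - 0\right) = 3 \left(-1 + 0\right) = 3 \left(-1\right) = -3$)
$T{\left(X \right)} = \frac{2 + X}{2 \left(-3 + X\right)}$ ($T{\left(X \right)} = \frac{\left(X + 2\right) \frac{1}{X - 3}}{2} = \frac{\left(2 + X\right) \frac{1}{-3 + X}}{2} = \frac{\frac{1}{-3 + X} \left(2 + X\right)}{2} = \frac{2 + X}{2 \left(-3 + X\right)}$)
$T{\left(-6 \right)} + \left(20 + 18\right) \left(4 + 6\right) 0 = \frac{2 - 6}{2 \left(-3 - 6\right)} + \left(20 + 18\right) \left(4 + 6\right) 0 = \frac{1}{2} \frac{1}{-9} \left(-4\right) + 38 \cdot 10 \cdot 0 = \frac{1}{2} \left(- \frac{1}{9}\right) \left(-4\right) + 38 \cdot 0 = \frac{2}{9} + 0 = \frac{2}{9}$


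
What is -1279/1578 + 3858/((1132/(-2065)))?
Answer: -1571626361/223287 ≈ -7038.6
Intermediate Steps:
-1279/1578 + 3858/((1132/(-2065))) = -1279*1/1578 + 3858/((1132*(-1/2065))) = -1279/1578 + 3858/(-1132/2065) = -1279/1578 + 3858*(-2065/1132) = -1279/1578 - 3983385/566 = -1571626361/223287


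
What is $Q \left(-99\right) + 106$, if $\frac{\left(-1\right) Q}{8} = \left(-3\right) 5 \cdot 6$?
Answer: $-71174$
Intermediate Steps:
$Q = 720$ ($Q = - 8 \left(-3\right) 5 \cdot 6 = - 8 \left(\left(-15\right) 6\right) = \left(-8\right) \left(-90\right) = 720$)
$Q \left(-99\right) + 106 = 720 \left(-99\right) + 106 = -71280 + 106 = -71174$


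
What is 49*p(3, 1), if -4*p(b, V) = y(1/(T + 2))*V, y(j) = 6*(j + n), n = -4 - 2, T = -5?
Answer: 931/2 ≈ 465.50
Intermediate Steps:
n = -6
y(j) = -36 + 6*j (y(j) = 6*(j - 6) = 6*(-6 + j) = -36 + 6*j)
p(b, V) = 19*V/2 (p(b, V) = -(-36 + 6/(-5 + 2))*V/4 = -(-36 + 6/(-3))*V/4 = -(-36 + 6*(-1/3))*V/4 = -(-36 - 2)*V/4 = -(-19)*V/2 = 19*V/2)
49*p(3, 1) = 49*((19/2)*1) = 49*(19/2) = 931/2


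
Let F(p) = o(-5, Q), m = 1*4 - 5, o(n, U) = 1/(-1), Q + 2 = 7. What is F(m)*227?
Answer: -227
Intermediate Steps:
Q = 5 (Q = -2 + 7 = 5)
o(n, U) = -1
m = -1 (m = 4 - 5 = -1)
F(p) = -1
F(m)*227 = -1*227 = -227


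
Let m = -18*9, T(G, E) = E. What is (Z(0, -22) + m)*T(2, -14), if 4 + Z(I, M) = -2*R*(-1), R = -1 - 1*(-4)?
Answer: 2240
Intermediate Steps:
R = 3 (R = -1 + 4 = 3)
m = -162 (m = -1*162 = -162)
Z(I, M) = 2 (Z(I, M) = -4 - 2*3*(-1) = -4 - 6*(-1) = -4 + 6 = 2)
(Z(0, -22) + m)*T(2, -14) = (2 - 162)*(-14) = -160*(-14) = 2240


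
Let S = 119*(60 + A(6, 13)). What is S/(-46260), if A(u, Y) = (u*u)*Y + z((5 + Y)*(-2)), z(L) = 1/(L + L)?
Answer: -904757/666144 ≈ -1.3582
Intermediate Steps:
z(L) = 1/(2*L)
A(u, Y) = 1/(2*(-10 - 2*Y)) + Y*u² (A(u, Y) = (u*u)*Y + 1/(2*(((5 + Y)*(-2)))) = u²*Y + 1/(2*(-10 - 2*Y)) = Y*u² + 1/(2*(-10 - 2*Y)) = 1/(2*(-10 - 2*Y)) + Y*u²)
S = 4523785/72 (S = 119*(60 + (-¼ + 13*6²*(5 + 13))/(5 + 13)) = 119*(60 + (-¼ + 13*36*18)/18) = 119*(60 + (-¼ + 8424)/18) = 119*(60 + (1/18)*(33695/4)) = 119*(60 + 33695/72) = 119*(38015/72) = 4523785/72 ≈ 62830.)
S/(-46260) = (4523785/72)/(-46260) = (4523785/72)*(-1/46260) = -904757/666144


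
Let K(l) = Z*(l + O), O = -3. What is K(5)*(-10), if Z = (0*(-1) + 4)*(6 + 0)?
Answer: -480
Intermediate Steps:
Z = 24 (Z = (0 + 4)*6 = 4*6 = 24)
K(l) = -72 + 24*l (K(l) = 24*(l - 3) = 24*(-3 + l) = -72 + 24*l)
K(5)*(-10) = (-72 + 24*5)*(-10) = (-72 + 120)*(-10) = 48*(-10) = -480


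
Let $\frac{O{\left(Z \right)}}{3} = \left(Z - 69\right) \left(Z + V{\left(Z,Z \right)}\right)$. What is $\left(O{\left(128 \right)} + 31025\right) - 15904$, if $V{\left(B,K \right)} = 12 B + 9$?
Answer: $311242$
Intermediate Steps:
$V{\left(B,K \right)} = 9 + 12 B$
$O{\left(Z \right)} = 3 \left(-69 + Z\right) \left(9 + 13 Z\right)$ ($O{\left(Z \right)} = 3 \left(Z - 69\right) \left(Z + \left(9 + 12 Z\right)\right) = 3 \left(-69 + Z\right) \left(9 + 13 Z\right)$)
$\left(O{\left(128 \right)} + 31025\right) - 15904 = \left(\left(-1863 - 340992 + 39 \cdot 128^{2}\right) + 31025\right) - 15904 = \left(\left(-1863 - 340992 + 39 \cdot 16384\right) + 31025\right) - 15904 = \left(\left(-1863 - 340992 + 638976\right) + 31025\right) - 15904 = \left(296121 + 31025\right) - 15904 = 327146 - 15904 = 311242$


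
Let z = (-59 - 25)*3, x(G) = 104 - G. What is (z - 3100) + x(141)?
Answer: -3389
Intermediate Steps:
z = -252 (z = -84*3 = -252)
(z - 3100) + x(141) = (-252 - 3100) + (104 - 1*141) = -3352 + (104 - 141) = -3352 - 37 = -3389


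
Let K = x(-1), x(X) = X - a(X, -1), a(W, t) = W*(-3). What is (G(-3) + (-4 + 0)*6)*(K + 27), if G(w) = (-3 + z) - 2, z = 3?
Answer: -598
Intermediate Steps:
a(W, t) = -3*W
G(w) = -2 (G(w) = (-3 + 3) - 2 = 0 - 2 = -2)
x(X) = 4*X (x(X) = X - (-3)*X = X + 3*X = 4*X)
K = -4 (K = 4*(-1) = -4)
(G(-3) + (-4 + 0)*6)*(K + 27) = (-2 + (-4 + 0)*6)*(-4 + 27) = (-2 - 4*6)*23 = (-2 - 24)*23 = -26*23 = -598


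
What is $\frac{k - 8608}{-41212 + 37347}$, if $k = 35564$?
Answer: $- \frac{26956}{3865} \approx -6.9744$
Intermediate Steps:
$\frac{k - 8608}{-41212 + 37347} = \frac{35564 - 8608}{-41212 + 37347} = \frac{26956}{-3865} = 26956 \left(- \frac{1}{3865}\right) = - \frac{26956}{3865}$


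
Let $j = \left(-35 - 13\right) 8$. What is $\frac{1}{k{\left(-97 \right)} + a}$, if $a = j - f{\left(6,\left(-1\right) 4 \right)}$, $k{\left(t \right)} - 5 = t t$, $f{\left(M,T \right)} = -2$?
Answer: $\frac{1}{9032} \approx 0.00011072$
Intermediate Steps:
$k{\left(t \right)} = 5 + t^{2}$ ($k{\left(t \right)} = 5 + t t = 5 + t^{2}$)
$j = -384$ ($j = \left(-48\right) 8 = -384$)
$a = -382$ ($a = -384 - -2 = -384 + 2 = -382$)
$\frac{1}{k{\left(-97 \right)} + a} = \frac{1}{\left(5 + \left(-97\right)^{2}\right) - 382} = \frac{1}{\left(5 + 9409\right) - 382} = \frac{1}{9414 - 382} = \frac{1}{9032}$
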